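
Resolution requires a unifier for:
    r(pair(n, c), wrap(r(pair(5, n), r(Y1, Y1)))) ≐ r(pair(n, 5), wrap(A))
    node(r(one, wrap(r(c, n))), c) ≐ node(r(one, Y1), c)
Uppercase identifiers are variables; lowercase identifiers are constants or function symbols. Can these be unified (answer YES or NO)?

Decompose r/2: pair(n, c) ≐ pair(n, 5),  wrap(r(pair(5, n), r(Y1, Y1))) ≐ wrap(A).
Decompose pair/2: n ≐ n,  c ≐ 5.
Delete trivial equation n ≐ n.
Clash: constants c and 5 differ; no unifier exists.

NO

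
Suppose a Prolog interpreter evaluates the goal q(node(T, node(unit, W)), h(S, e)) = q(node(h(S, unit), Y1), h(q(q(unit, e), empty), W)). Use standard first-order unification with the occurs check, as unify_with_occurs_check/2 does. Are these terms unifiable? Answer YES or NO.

YES

Decompose q/2: node(T, node(unit, W)) = node(h(S, unit), Y1),  h(S, e) = h(q(q(unit, e), empty), W).
Decompose node/2: T = h(S, unit),  node(unit, W) = Y1.
Bind T := h(S, unit); no other remaining equation mentions T.
Bind Y1 := node(unit, W); no other remaining equation mentions Y1.
Decompose h/2: S = q(q(unit, e), empty),  e = W.
Bind S := q(q(unit, e), empty); no other remaining equation mentions S. Substituting into the earlier binding gives T := h(q(q(unit, e), empty), unit).
Bind W := e. Substituting into the earlier binding gives Y1 := node(unit, e).
No equations remain and no clash or occurs-check failure arose, so a unifier exists.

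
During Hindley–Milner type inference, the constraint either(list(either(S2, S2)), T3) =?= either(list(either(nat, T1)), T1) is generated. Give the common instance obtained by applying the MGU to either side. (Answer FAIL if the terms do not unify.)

either(list(either(nat, nat)), nat)

Decompose either/2: list(either(S2, S2)) =?= list(either(nat, T1)),  T3 =?= T1.
Decompose list/1: either(S2, S2) =?= either(nat, T1).
Decompose either/2: S2 =?= nat,  S2 =?= T1.
Bind S2 := nat; substituting into the one remaining equation that mentions S2 gives: nat =?= T1.
Bind T1 := nat; substituting into the remaining equation gives: T3 =?= nat.
Bind T3 := nat.
Applying the MGU to either side gives either(list(either(nat, nat)), nat).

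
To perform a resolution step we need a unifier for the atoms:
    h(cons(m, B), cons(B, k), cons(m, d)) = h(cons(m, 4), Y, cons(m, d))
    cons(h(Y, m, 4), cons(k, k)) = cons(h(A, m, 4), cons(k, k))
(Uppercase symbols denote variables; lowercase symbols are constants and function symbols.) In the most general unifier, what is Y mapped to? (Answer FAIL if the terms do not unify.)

cons(4, k)

Decompose h/3: cons(m, B) = cons(m, 4),  cons(B, k) = Y,  cons(m, d) = cons(m, d).
Decompose cons/2: m = m,  B = 4.
Delete trivial equation m = m.
Bind B := 4; substituting into the one remaining equation that mentions B gives: cons(4, k) = Y.
Bind Y := cons(4, k); substituting into the one remaining equation that mentions Y gives: cons(h(cons(4, k), m, 4), cons(k, k)) = cons(h(A, m, 4), cons(k, k)).
Delete trivial equation cons(m, d) = cons(m, d).
Decompose cons/2: h(cons(4, k), m, 4) = h(A, m, 4),  cons(k, k) = cons(k, k).
Decompose h/3: cons(4, k) = A,  m = m,  4 = 4.
Bind A := cons(4, k); no other remaining equation mentions A.
Delete trivial equation m = m.
Delete trivial equation 4 = 4.
Delete trivial equation cons(k, k) = cons(k, k).
MGU = { B -> 4, Y -> cons(4, k), A -> cons(4, k) }, so Y -> cons(4, k).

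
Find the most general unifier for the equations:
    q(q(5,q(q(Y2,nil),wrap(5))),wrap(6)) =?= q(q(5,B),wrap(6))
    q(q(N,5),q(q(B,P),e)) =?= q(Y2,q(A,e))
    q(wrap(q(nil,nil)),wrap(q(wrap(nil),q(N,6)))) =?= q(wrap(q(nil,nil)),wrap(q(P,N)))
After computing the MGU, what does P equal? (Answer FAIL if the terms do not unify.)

FAIL

Decompose q/2: q(5,q(q(Y2,nil),wrap(5))) =?= q(5,B),  wrap(6) =?= wrap(6).
Decompose q/2: 5 =?= 5,  q(q(Y2,nil),wrap(5)) =?= B.
Delete trivial equation 5 =?= 5.
Bind B := q(q(Y2,nil),wrap(5)); substituting into the one remaining equation that mentions B gives: q(q(N,5),q(q(q(q(Y2,nil),wrap(5)),P),e)) =?= q(Y2,q(A,e)).
Delete trivial equation wrap(6) =?= wrap(6).
Decompose q/2: q(N,5) =?= Y2,  q(q(q(q(Y2,nil),wrap(5)),P),e) =?= q(A,e).
Bind Y2 := q(N,5); substituting into the one remaining equation that mentions Y2 gives: q(q(q(q(q(N,5),nil),wrap(5)),P),e) =?= q(A,e). Substituting into the earlier binding gives B := q(q(q(N,5),nil),wrap(5)).
Decompose q/2: q(q(q(q(N,5),nil),wrap(5)),P) =?= A,  e =?= e.
Bind A := q(q(q(q(N,5),nil),wrap(5)),P); no other remaining equation mentions A.
Delete trivial equation e =?= e.
Decompose q/2: wrap(q(nil,nil)) =?= wrap(q(nil,nil)),  wrap(q(wrap(nil),q(N,6))) =?= wrap(q(P,N)).
Delete trivial equation wrap(q(nil,nil)) =?= wrap(q(nil,nil)).
Decompose wrap/1: q(wrap(nil),q(N,6)) =?= q(P,N).
Decompose q/2: wrap(nil) =?= P,  q(N,6) =?= N.
Bind P := wrap(nil); no other remaining equation mentions P. Substituting into the earlier binding gives A := q(q(q(q(N,5),nil),wrap(5)),wrap(nil)).
Occurs check fails: N occurs in q(N,6); the equation N =?= q(N,6) has no finite solution.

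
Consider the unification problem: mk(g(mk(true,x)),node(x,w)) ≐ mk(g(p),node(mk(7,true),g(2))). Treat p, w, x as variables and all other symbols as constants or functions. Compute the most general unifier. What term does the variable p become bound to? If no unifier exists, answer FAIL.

mk(true,mk(7,true))

Decompose mk/2: g(mk(true,x)) ≐ g(p),  node(x,w) ≐ node(mk(7,true),g(2)).
Decompose g/1: mk(true,x) ≐ p.
Bind p := mk(true,x); no other remaining equation mentions p.
Decompose node/2: x ≐ mk(7,true),  w ≐ g(2).
Bind x := mk(7,true); no other remaining equation mentions x. Substituting into the earlier binding gives p := mk(true,mk(7,true)).
Bind w := g(2).
MGU = { p := mk(true,mk(7,true)), x := mk(7,true), w := g(2) }, so p := mk(true,mk(7,true)).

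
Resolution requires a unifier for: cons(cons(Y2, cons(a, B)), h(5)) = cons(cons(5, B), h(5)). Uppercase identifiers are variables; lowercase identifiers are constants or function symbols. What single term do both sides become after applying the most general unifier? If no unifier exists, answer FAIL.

Decompose cons/2: cons(Y2, cons(a, B)) = cons(5, B),  h(5) = h(5).
Decompose cons/2: Y2 = 5,  cons(a, B) = B.
Bind Y2 := 5; no other remaining equation mentions Y2.
Occurs check fails: B occurs in cons(a, B); the equation B = cons(a, B) has no finite solution.

FAIL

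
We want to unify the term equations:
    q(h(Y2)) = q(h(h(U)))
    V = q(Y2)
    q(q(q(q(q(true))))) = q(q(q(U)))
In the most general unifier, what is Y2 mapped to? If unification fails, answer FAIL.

h(q(q(true)))

Decompose q/1: h(Y2) = h(h(U)).
Decompose h/1: Y2 = h(U).
Bind Y2 := h(U); substituting into the one remaining equation that mentions Y2 gives: V = q(h(U)).
Bind V := q(h(U)); no other remaining equation mentions V.
Decompose q/1: q(q(q(q(true)))) = q(q(U)).
Decompose q/1: q(q(q(true))) = q(U).
Decompose q/1: q(q(true)) = U.
Bind U := q(q(true)). Substituting into the earlier bindings gives Y2 := h(q(q(true))), V := q(h(q(q(true)))).
MGU = { Y2 ↦ h(q(q(true))), V ↦ q(h(q(q(true)))), U ↦ q(q(true)) }, so Y2 ↦ h(q(q(true))).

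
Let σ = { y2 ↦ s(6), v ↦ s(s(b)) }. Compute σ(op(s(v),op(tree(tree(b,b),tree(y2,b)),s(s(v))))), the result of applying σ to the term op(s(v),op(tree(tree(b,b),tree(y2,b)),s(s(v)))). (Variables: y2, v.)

op(s(s(s(b))),op(tree(tree(b,b),tree(s(6),b)),s(s(s(s(b))))))

Replace each occurrence of y2 with s(6).
Replace each occurrence of v with s(s(b)).
Result: op(s(s(s(b))),op(tree(tree(b,b),tree(s(6),b)),s(s(s(s(b)))))).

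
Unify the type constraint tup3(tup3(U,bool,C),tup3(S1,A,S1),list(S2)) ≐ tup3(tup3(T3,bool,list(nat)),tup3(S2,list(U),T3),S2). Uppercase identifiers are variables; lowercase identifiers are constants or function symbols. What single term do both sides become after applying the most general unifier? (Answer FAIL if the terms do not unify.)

Decompose tup3/3: tup3(U,bool,C) ≐ tup3(T3,bool,list(nat)),  tup3(S1,A,S1) ≐ tup3(S2,list(U),T3),  list(S2) ≐ S2.
Decompose tup3/3: U ≐ T3,  bool ≐ bool,  C ≐ list(nat).
Bind U := T3; substituting into the one remaining equation that mentions U gives: tup3(S1,A,S1) ≐ tup3(S2,list(T3),T3).
Delete trivial equation bool ≐ bool.
Bind C := list(nat); no other remaining equation mentions C.
Decompose tup3/3: S1 ≐ S2,  A ≐ list(T3),  S1 ≐ T3.
Bind S1 := S2; substituting into the one remaining equation that mentions S1 gives: S2 ≐ T3.
Bind A := list(T3); no other remaining equation mentions A.
Bind S2 := T3; substituting into the remaining equation gives: list(T3) ≐ T3. Substituting into the earlier binding gives S1 := T3.
Occurs check fails: T3 occurs in list(T3); the equation T3 ≐ list(T3) has no finite solution.

FAIL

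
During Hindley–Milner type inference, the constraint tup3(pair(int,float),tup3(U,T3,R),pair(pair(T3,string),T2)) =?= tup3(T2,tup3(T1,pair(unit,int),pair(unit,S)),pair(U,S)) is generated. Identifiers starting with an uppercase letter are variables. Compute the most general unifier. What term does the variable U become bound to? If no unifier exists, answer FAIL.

pair(pair(unit,int),string)

Decompose tup3/3: pair(int,float) =?= T2,  tup3(U,T3,R) =?= tup3(T1,pair(unit,int),pair(unit,S)),  pair(pair(T3,string),T2) =?= pair(U,S).
Bind T2 := pair(int,float); substituting into the one remaining equation that mentions T2 gives: pair(pair(T3,string),pair(int,float)) =?= pair(U,S).
Decompose tup3/3: U =?= T1,  T3 =?= pair(unit,int),  R =?= pair(unit,S).
Bind U := T1; substituting into the one remaining equation that mentions U gives: pair(pair(T3,string),pair(int,float)) =?= pair(T1,S).
Bind T3 := pair(unit,int); substituting into the one remaining equation that mentions T3 gives: pair(pair(pair(unit,int),string),pair(int,float)) =?= pair(T1,S).
Bind R := pair(unit,S); no other remaining equation mentions R.
Decompose pair/2: pair(pair(unit,int),string) =?= T1,  pair(int,float) =?= S.
Bind T1 := pair(pair(unit,int),string); no other remaining equation mentions T1. Substituting into the earlier binding gives U := pair(pair(unit,int),string).
Bind S := pair(int,float). Substituting into the earlier binding gives R := pair(unit,pair(int,float)).
MGU = { T2 ↦ pair(int,float), U ↦ pair(pair(unit,int),string), T3 ↦ pair(unit,int), R ↦ pair(unit,pair(int,float)), T1 ↦ pair(pair(unit,int),string), S ↦ pair(int,float) }, so U ↦ pair(pair(unit,int),string).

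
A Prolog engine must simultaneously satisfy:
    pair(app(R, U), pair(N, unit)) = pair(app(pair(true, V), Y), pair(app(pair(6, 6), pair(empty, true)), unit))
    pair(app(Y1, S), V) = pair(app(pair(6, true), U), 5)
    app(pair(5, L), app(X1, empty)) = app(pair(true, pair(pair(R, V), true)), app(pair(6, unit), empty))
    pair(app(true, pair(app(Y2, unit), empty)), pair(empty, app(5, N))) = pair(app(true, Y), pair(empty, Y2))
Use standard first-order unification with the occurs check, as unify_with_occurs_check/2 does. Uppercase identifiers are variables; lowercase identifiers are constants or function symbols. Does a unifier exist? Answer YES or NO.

NO

Decompose pair/2: app(R, U) = app(pair(true, V), Y),  pair(N, unit) = pair(app(pair(6, 6), pair(empty, true)), unit).
Decompose app/2: R = pair(true, V),  U = Y.
Bind R := pair(true, V); substituting into the one remaining equation that mentions R gives: app(pair(5, L), app(X1, empty)) = app(pair(true, pair(pair(pair(true, V), V), true)), app(pair(6, unit), empty)).
Bind U := Y; substituting into the one remaining equation that mentions U gives: pair(app(Y1, S), V) = pair(app(pair(6, true), Y), 5).
Decompose pair/2: N = app(pair(6, 6), pair(empty, true)),  unit = unit.
Bind N := app(pair(6, 6), pair(empty, true)); substituting into the one remaining equation that mentions N gives: pair(app(true, pair(app(Y2, unit), empty)), pair(empty, app(5, app(pair(6, 6), pair(empty, true))))) = pair(app(true, Y), pair(empty, Y2)).
Delete trivial equation unit = unit.
Decompose pair/2: app(Y1, S) = app(pair(6, true), Y),  V = 5.
Decompose app/2: Y1 = pair(6, true),  S = Y.
Bind Y1 := pair(6, true); no other remaining equation mentions Y1.
Bind S := Y; no other remaining equation mentions S.
Bind V := 5; substituting into the one remaining equation that mentions V gives: app(pair(5, L), app(X1, empty)) = app(pair(true, pair(pair(pair(true, 5), 5), true)), app(pair(6, unit), empty)). Substituting into the earlier binding gives R := pair(true, 5).
Decompose app/2: pair(5, L) = pair(true, pair(pair(pair(true, 5), 5), true)),  app(X1, empty) = app(pair(6, unit), empty).
Decompose pair/2: 5 = true,  L = pair(pair(pair(true, 5), 5), true).
Clash: constants 5 and true differ; no unifier exists.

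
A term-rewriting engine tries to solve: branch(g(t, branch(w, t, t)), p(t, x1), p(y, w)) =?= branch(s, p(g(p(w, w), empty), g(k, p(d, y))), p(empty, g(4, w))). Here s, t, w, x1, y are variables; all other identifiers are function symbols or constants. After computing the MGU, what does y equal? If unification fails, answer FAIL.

FAIL

Decompose branch/3: g(t, branch(w, t, t)) =?= s,  p(t, x1) =?= p(g(p(w, w), empty), g(k, p(d, y))),  p(y, w) =?= p(empty, g(4, w)).
Bind s := g(t, branch(w, t, t)); no other remaining equation mentions s.
Decompose p/2: t =?= g(p(w, w), empty),  x1 =?= g(k, p(d, y)).
Bind t := g(p(w, w), empty); no other remaining equation mentions t. Substituting into the earlier binding gives s := g(g(p(w, w), empty), branch(w, g(p(w, w), empty), g(p(w, w), empty))).
Bind x1 := g(k, p(d, y)); no other remaining equation mentions x1.
Decompose p/2: y =?= empty,  w =?= g(4, w).
Bind y := empty; no other remaining equation mentions y. Substituting into the earlier binding gives x1 := g(k, p(d, empty)).
Occurs check fails: w occurs in g(4, w); the equation w =?= g(4, w) has no finite solution.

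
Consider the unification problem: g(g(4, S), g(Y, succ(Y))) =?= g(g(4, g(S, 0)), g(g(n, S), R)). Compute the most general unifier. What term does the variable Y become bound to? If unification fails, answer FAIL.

Decompose g/2: g(4, S) =?= g(4, g(S, 0)),  g(Y, succ(Y)) =?= g(g(n, S), R).
Decompose g/2: 4 =?= 4,  S =?= g(S, 0).
Delete trivial equation 4 =?= 4.
Occurs check fails: S occurs in g(S, 0); the equation S =?= g(S, 0) has no finite solution.

FAIL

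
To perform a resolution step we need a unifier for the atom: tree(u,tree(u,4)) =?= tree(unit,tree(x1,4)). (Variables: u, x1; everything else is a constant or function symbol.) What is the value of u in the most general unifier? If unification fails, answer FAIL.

Decompose tree/2: u =?= unit,  tree(u,4) =?= tree(x1,4).
Bind u := unit; substituting into the remaining equation gives: tree(unit,4) =?= tree(x1,4).
Decompose tree/2: unit =?= x1,  4 =?= 4.
Bind x1 := unit; no other remaining equation mentions x1.
Delete trivial equation 4 =?= 4.
MGU = { u -> unit, x1 -> unit }, so u -> unit.

unit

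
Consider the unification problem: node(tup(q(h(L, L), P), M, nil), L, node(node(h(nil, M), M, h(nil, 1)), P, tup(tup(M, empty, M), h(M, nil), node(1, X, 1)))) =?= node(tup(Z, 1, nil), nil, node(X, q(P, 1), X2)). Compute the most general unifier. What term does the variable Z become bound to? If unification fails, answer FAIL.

FAIL

Decompose node/3: tup(q(h(L, L), P), M, nil) =?= tup(Z, 1, nil),  L =?= nil,  node(node(h(nil, M), M, h(nil, 1)), P, tup(tup(M, empty, M), h(M, nil), node(1, X, 1))) =?= node(X, q(P, 1), X2).
Decompose tup/3: q(h(L, L), P) =?= Z,  M =?= 1,  nil =?= nil.
Bind Z := q(h(L, L), P); no other remaining equation mentions Z.
Bind M := 1; substituting into the one remaining equation that mentions M gives: node(node(h(nil, 1), 1, h(nil, 1)), P, tup(tup(1, empty, 1), h(1, nil), node(1, X, 1))) =?= node(X, q(P, 1), X2).
Delete trivial equation nil =?= nil.
Bind L := nil; no other remaining equation mentions L. Substituting into the earlier binding gives Z := q(h(nil, nil), P).
Decompose node/3: node(h(nil, 1), 1, h(nil, 1)) =?= X,  P =?= q(P, 1),  tup(tup(1, empty, 1), h(1, nil), node(1, X, 1)) =?= X2.
Bind X := node(h(nil, 1), 1, h(nil, 1)); substituting into the one remaining equation that mentions X gives: tup(tup(1, empty, 1), h(1, nil), node(1, node(h(nil, 1), 1, h(nil, 1)), 1)) =?= X2.
Occurs check fails: P occurs in q(P, 1); the equation P =?= q(P, 1) has no finite solution.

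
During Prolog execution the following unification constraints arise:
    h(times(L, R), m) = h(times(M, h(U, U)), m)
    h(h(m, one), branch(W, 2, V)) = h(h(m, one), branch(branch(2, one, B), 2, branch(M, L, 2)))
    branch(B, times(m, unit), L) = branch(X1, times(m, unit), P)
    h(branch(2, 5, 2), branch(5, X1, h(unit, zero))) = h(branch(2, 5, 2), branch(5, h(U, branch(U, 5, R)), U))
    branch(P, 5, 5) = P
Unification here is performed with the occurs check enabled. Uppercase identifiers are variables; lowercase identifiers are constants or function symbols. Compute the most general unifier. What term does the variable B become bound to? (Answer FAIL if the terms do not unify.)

Decompose h/2: times(L, R) = times(M, h(U, U)),  m = m.
Decompose times/2: L = M,  R = h(U, U).
Bind L := M; substituting into the 2 remaining equations that mention L gives: h(h(m, one), branch(W, 2, V)) = h(h(m, one), branch(branch(2, one, B), 2, branch(M, M, 2))),  branch(B, times(m, unit), M) = branch(X1, times(m, unit), P).
Bind R := h(U, U); substituting into the one remaining equation that mentions R gives: h(branch(2, 5, 2), branch(5, X1, h(unit, zero))) = h(branch(2, 5, 2), branch(5, h(U, branch(U, 5, h(U, U))), U)).
Delete trivial equation m = m.
Decompose h/2: h(m, one) = h(m, one),  branch(W, 2, V) = branch(branch(2, one, B), 2, branch(M, M, 2)).
Delete trivial equation h(m, one) = h(m, one).
Decompose branch/3: W = branch(2, one, B),  2 = 2,  V = branch(M, M, 2).
Bind W := branch(2, one, B); no other remaining equation mentions W.
Delete trivial equation 2 = 2.
Bind V := branch(M, M, 2); no other remaining equation mentions V.
Decompose branch/3: B = X1,  times(m, unit) = times(m, unit),  M = P.
Bind B := X1; no other remaining equation mentions B. Substituting into the earlier binding gives W := branch(2, one, X1).
Delete trivial equation times(m, unit) = times(m, unit).
Bind M := P; no other remaining equation mentions M. Substituting into the earlier bindings gives L := P, V := branch(P, P, 2).
Decompose h/2: branch(2, 5, 2) = branch(2, 5, 2),  branch(5, X1, h(unit, zero)) = branch(5, h(U, branch(U, 5, h(U, U))), U).
Delete trivial equation branch(2, 5, 2) = branch(2, 5, 2).
Decompose branch/3: 5 = 5,  X1 = h(U, branch(U, 5, h(U, U))),  h(unit, zero) = U.
Delete trivial equation 5 = 5.
Bind X1 := h(U, branch(U, 5, h(U, U))); no other remaining equation mentions X1. Substituting into the earlier bindings gives W := branch(2, one, h(U, branch(U, 5, h(U, U)))), B := h(U, branch(U, 5, h(U, U))).
Bind U := h(unit, zero); no other remaining equation mentions U. Substituting into the earlier bindings gives R := h(h(unit, zero), h(unit, zero)), W := branch(2, one, h(h(unit, zero), branch(h(unit, zero), 5, h(h(unit, zero), h(unit, zero))))), B := h(h(unit, zero), branch(h(unit, zero), 5, h(h(unit, zero), h(unit, zero)))), X1 := h(h(unit, zero), branch(h(unit, zero), 5, h(h(unit, zero), h(unit, zero)))).
Occurs check fails: P occurs in branch(P, 5, 5); the equation P = branch(P, 5, 5) has no finite solution.

FAIL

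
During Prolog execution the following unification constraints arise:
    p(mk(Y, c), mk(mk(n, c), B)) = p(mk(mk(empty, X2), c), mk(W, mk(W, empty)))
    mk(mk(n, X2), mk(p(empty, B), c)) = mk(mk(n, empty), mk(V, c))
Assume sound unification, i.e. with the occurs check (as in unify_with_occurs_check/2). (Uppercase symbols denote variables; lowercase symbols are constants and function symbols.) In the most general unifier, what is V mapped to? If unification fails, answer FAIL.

p(empty, mk(mk(n, c), empty))

Decompose p/2: mk(Y, c) = mk(mk(empty, X2), c),  mk(mk(n, c), B) = mk(W, mk(W, empty)).
Decompose mk/2: Y = mk(empty, X2),  c = c.
Bind Y := mk(empty, X2); no other remaining equation mentions Y.
Delete trivial equation c = c.
Decompose mk/2: mk(n, c) = W,  B = mk(W, empty).
Bind W := mk(n, c); substituting into the one remaining equation that mentions W gives: B = mk(mk(n, c), empty).
Bind B := mk(mk(n, c), empty); substituting into the remaining equation gives: mk(mk(n, X2), mk(p(empty, mk(mk(n, c), empty)), c)) = mk(mk(n, empty), mk(V, c)).
Decompose mk/2: mk(n, X2) = mk(n, empty),  mk(p(empty, mk(mk(n, c), empty)), c) = mk(V, c).
Decompose mk/2: n = n,  X2 = empty.
Delete trivial equation n = n.
Bind X2 := empty; no other remaining equation mentions X2. Substituting into the earlier binding gives Y := mk(empty, empty).
Decompose mk/2: p(empty, mk(mk(n, c), empty)) = V,  c = c.
Bind V := p(empty, mk(mk(n, c), empty)); no other remaining equation mentions V.
Delete trivial equation c = c.
MGU = { Y -> mk(empty, empty), W -> mk(n, c), B -> mk(mk(n, c), empty), X2 -> empty, V -> p(empty, mk(mk(n, c), empty)) }, so V -> p(empty, mk(mk(n, c), empty)).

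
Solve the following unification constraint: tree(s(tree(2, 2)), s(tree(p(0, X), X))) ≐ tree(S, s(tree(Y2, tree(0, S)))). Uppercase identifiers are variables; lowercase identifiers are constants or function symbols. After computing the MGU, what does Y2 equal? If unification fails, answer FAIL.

p(0, tree(0, s(tree(2, 2))))

Decompose tree/2: s(tree(2, 2)) ≐ S,  s(tree(p(0, X), X)) ≐ s(tree(Y2, tree(0, S))).
Bind S := s(tree(2, 2)); substituting into the remaining equation gives: s(tree(p(0, X), X)) ≐ s(tree(Y2, tree(0, s(tree(2, 2))))).
Decompose s/1: tree(p(0, X), X) ≐ tree(Y2, tree(0, s(tree(2, 2)))).
Decompose tree/2: p(0, X) ≐ Y2,  X ≐ tree(0, s(tree(2, 2))).
Bind Y2 := p(0, X); no other remaining equation mentions Y2.
Bind X := tree(0, s(tree(2, 2))). Substituting into the earlier binding gives Y2 := p(0, tree(0, s(tree(2, 2)))).
MGU = { S := s(tree(2, 2)), Y2 := p(0, tree(0, s(tree(2, 2)))), X := tree(0, s(tree(2, 2))) }, so Y2 := p(0, tree(0, s(tree(2, 2)))).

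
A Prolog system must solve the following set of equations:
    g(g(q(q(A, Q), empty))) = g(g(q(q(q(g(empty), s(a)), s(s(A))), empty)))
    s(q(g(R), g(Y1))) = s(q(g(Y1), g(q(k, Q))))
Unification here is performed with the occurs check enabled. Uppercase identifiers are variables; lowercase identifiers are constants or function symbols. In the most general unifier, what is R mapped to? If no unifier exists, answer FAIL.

q(k, s(s(q(g(empty), s(a)))))

Decompose g/1: g(q(q(A, Q), empty)) = g(q(q(q(g(empty), s(a)), s(s(A))), empty)).
Decompose g/1: q(q(A, Q), empty) = q(q(q(g(empty), s(a)), s(s(A))), empty).
Decompose q/2: q(A, Q) = q(q(g(empty), s(a)), s(s(A))),  empty = empty.
Decompose q/2: A = q(g(empty), s(a)),  Q = s(s(A)).
Bind A := q(g(empty), s(a)); substituting into the one remaining equation that mentions A gives: Q = s(s(q(g(empty), s(a)))).
Bind Q := s(s(q(g(empty), s(a)))); substituting into the one remaining equation that mentions Q gives: s(q(g(R), g(Y1))) = s(q(g(Y1), g(q(k, s(s(q(g(empty), s(a)))))))).
Delete trivial equation empty = empty.
Decompose s/1: q(g(R), g(Y1)) = q(g(Y1), g(q(k, s(s(q(g(empty), s(a))))))).
Decompose q/2: g(R) = g(Y1),  g(Y1) = g(q(k, s(s(q(g(empty), s(a)))))).
Decompose g/1: R = Y1.
Bind R := Y1; no other remaining equation mentions R.
Decompose g/1: Y1 = q(k, s(s(q(g(empty), s(a))))).
Bind Y1 := q(k, s(s(q(g(empty), s(a))))). Substituting into the earlier binding gives R := q(k, s(s(q(g(empty), s(a))))).
MGU = { A ↦ q(g(empty), s(a)), Q ↦ s(s(q(g(empty), s(a)))), R ↦ q(k, s(s(q(g(empty), s(a))))), Y1 ↦ q(k, s(s(q(g(empty), s(a))))) }, so R ↦ q(k, s(s(q(g(empty), s(a))))).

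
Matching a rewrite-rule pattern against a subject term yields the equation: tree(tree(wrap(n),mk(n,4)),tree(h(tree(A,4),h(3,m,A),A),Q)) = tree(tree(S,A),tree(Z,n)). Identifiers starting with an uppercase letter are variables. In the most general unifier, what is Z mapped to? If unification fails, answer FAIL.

Decompose tree/2: tree(wrap(n),mk(n,4)) = tree(S,A),  tree(h(tree(A,4),h(3,m,A),A),Q) = tree(Z,n).
Decompose tree/2: wrap(n) = S,  mk(n,4) = A.
Bind S := wrap(n); no other remaining equation mentions S.
Bind A := mk(n,4); substituting into the remaining equation gives: tree(h(tree(mk(n,4),4),h(3,m,mk(n,4)),mk(n,4)),Q) = tree(Z,n).
Decompose tree/2: h(tree(mk(n,4),4),h(3,m,mk(n,4)),mk(n,4)) = Z,  Q = n.
Bind Z := h(tree(mk(n,4),4),h(3,m,mk(n,4)),mk(n,4)); no other remaining equation mentions Z.
Bind Q := n.
MGU = { S := wrap(n), A := mk(n,4), Z := h(tree(mk(n,4),4),h(3,m,mk(n,4)),mk(n,4)), Q := n }, so Z := h(tree(mk(n,4),4),h(3,m,mk(n,4)),mk(n,4)).

h(tree(mk(n,4),4),h(3,m,mk(n,4)),mk(n,4))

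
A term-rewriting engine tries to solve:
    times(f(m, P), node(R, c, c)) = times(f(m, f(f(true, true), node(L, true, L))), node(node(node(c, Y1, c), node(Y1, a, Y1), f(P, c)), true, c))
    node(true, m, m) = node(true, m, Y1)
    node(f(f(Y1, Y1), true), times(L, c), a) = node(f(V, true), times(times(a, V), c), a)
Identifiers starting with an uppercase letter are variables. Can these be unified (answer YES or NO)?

NO

Decompose times/2: f(m, P) = f(m, f(f(true, true), node(L, true, L))),  node(R, c, c) = node(node(node(c, Y1, c), node(Y1, a, Y1), f(P, c)), true, c).
Decompose f/2: m = m,  P = f(f(true, true), node(L, true, L)).
Delete trivial equation m = m.
Bind P := f(f(true, true), node(L, true, L)); substituting into the one remaining equation that mentions P gives: node(R, c, c) = node(node(node(c, Y1, c), node(Y1, a, Y1), f(f(f(true, true), node(L, true, L)), c)), true, c).
Decompose node/3: R = node(node(c, Y1, c), node(Y1, a, Y1), f(f(f(true, true), node(L, true, L)), c)),  c = true,  c = c.
Bind R := node(node(c, Y1, c), node(Y1, a, Y1), f(f(f(true, true), node(L, true, L)), c)); no other remaining equation mentions R.
Clash: constants c and true differ; no unifier exists.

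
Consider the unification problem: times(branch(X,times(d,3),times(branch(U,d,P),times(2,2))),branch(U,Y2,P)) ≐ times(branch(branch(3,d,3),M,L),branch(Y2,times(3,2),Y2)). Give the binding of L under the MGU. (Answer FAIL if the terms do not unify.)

Decompose times/2: branch(X,times(d,3),times(branch(U,d,P),times(2,2))) ≐ branch(branch(3,d,3),M,L),  branch(U,Y2,P) ≐ branch(Y2,times(3,2),Y2).
Decompose branch/3: X ≐ branch(3,d,3),  times(d,3) ≐ M,  times(branch(U,d,P),times(2,2)) ≐ L.
Bind X := branch(3,d,3); no other remaining equation mentions X.
Bind M := times(d,3); no other remaining equation mentions M.
Bind L := times(branch(U,d,P),times(2,2)); no other remaining equation mentions L.
Decompose branch/3: U ≐ Y2,  Y2 ≐ times(3,2),  P ≐ Y2.
Bind U := Y2; no other remaining equation mentions U. Substituting into the earlier binding gives L := times(branch(Y2,d,P),times(2,2)).
Bind Y2 := times(3,2); substituting into the remaining equation gives: P ≐ times(3,2). Substituting into the earlier bindings gives L := times(branch(times(3,2),d,P),times(2,2)), U := times(3,2).
Bind P := times(3,2). Substituting into the earlier binding gives L := times(branch(times(3,2),d,times(3,2)),times(2,2)).
MGU = { X ↦ branch(3,d,3), M ↦ times(d,3), L ↦ times(branch(times(3,2),d,times(3,2)),times(2,2)), U ↦ times(3,2), Y2 ↦ times(3,2), P ↦ times(3,2) }, so L ↦ times(branch(times(3,2),d,times(3,2)),times(2,2)).

times(branch(times(3,2),d,times(3,2)),times(2,2))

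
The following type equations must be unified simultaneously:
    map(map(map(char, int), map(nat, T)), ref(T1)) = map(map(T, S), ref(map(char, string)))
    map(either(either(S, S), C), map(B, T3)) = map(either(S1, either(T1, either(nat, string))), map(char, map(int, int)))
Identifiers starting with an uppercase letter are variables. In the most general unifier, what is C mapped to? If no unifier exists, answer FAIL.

either(map(char, string), either(nat, string))

Decompose map/2: map(map(char, int), map(nat, T)) = map(T, S),  ref(T1) = ref(map(char, string)).
Decompose map/2: map(char, int) = T,  map(nat, T) = S.
Bind T := map(char, int); substituting into the one remaining equation that mentions T gives: map(nat, map(char, int)) = S.
Bind S := map(nat, map(char, int)); substituting into the one remaining equation that mentions S gives: map(either(either(map(nat, map(char, int)), map(nat, map(char, int))), C), map(B, T3)) = map(either(S1, either(T1, either(nat, string))), map(char, map(int, int))).
Decompose ref/1: T1 = map(char, string).
Bind T1 := map(char, string); substituting into the remaining equation gives: map(either(either(map(nat, map(char, int)), map(nat, map(char, int))), C), map(B, T3)) = map(either(S1, either(map(char, string), either(nat, string))), map(char, map(int, int))).
Decompose map/2: either(either(map(nat, map(char, int)), map(nat, map(char, int))), C) = either(S1, either(map(char, string), either(nat, string))),  map(B, T3) = map(char, map(int, int)).
Decompose either/2: either(map(nat, map(char, int)), map(nat, map(char, int))) = S1,  C = either(map(char, string), either(nat, string)).
Bind S1 := either(map(nat, map(char, int)), map(nat, map(char, int))); no other remaining equation mentions S1.
Bind C := either(map(char, string), either(nat, string)); no other remaining equation mentions C.
Decompose map/2: B = char,  T3 = map(int, int).
Bind B := char; no other remaining equation mentions B.
Bind T3 := map(int, int).
MGU = { T ↦ map(char, int), S ↦ map(nat, map(char, int)), T1 ↦ map(char, string), S1 ↦ either(map(nat, map(char, int)), map(nat, map(char, int))), C ↦ either(map(char, string), either(nat, string)), B ↦ char, T3 ↦ map(int, int) }, so C ↦ either(map(char, string), either(nat, string)).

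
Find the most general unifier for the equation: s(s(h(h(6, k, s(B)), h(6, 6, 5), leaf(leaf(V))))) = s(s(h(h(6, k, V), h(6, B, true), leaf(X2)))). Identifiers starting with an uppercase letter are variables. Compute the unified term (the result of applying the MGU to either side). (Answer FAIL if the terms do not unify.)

Decompose s/1: s(h(h(6, k, s(B)), h(6, 6, 5), leaf(leaf(V)))) = s(h(h(6, k, V), h(6, B, true), leaf(X2))).
Decompose s/1: h(h(6, k, s(B)), h(6, 6, 5), leaf(leaf(V))) = h(h(6, k, V), h(6, B, true), leaf(X2)).
Decompose h/3: h(6, k, s(B)) = h(6, k, V),  h(6, 6, 5) = h(6, B, true),  leaf(leaf(V)) = leaf(X2).
Decompose h/3: 6 = 6,  k = k,  s(B) = V.
Delete trivial equation 6 = 6.
Delete trivial equation k = k.
Bind V := s(B); substituting into the one remaining equation that mentions V gives: leaf(leaf(s(B))) = leaf(X2).
Decompose h/3: 6 = 6,  6 = B,  5 = true.
Delete trivial equation 6 = 6.
Bind B := 6; substituting into the one remaining equation that mentions B gives: leaf(leaf(s(6))) = leaf(X2). Substituting into the earlier binding gives V := s(6).
Clash: constants 5 and true differ; no unifier exists.

FAIL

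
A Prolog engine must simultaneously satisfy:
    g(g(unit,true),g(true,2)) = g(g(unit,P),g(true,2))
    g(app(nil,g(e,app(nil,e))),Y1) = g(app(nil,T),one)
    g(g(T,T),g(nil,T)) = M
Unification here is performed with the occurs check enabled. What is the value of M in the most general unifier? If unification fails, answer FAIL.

g(g(g(e,app(nil,e)),g(e,app(nil,e))),g(nil,g(e,app(nil,e))))

Decompose g/2: g(unit,true) = g(unit,P),  g(true,2) = g(true,2).
Decompose g/2: unit = unit,  true = P.
Delete trivial equation unit = unit.
Bind P := true; no other remaining equation mentions P.
Delete trivial equation g(true,2) = g(true,2).
Decompose g/2: app(nil,g(e,app(nil,e))) = app(nil,T),  Y1 = one.
Decompose app/2: nil = nil,  g(e,app(nil,e)) = T.
Delete trivial equation nil = nil.
Bind T := g(e,app(nil,e)); substituting into the one remaining equation that mentions T gives: g(g(g(e,app(nil,e)),g(e,app(nil,e))),g(nil,g(e,app(nil,e)))) = M.
Bind Y1 := one; no other remaining equation mentions Y1.
Bind M := g(g(g(e,app(nil,e)),g(e,app(nil,e))),g(nil,g(e,app(nil,e)))).
MGU = { P -> true, T -> g(e,app(nil,e)), Y1 -> one, M -> g(g(g(e,app(nil,e)),g(e,app(nil,e))),g(nil,g(e,app(nil,e)))) }, so M -> g(g(g(e,app(nil,e)),g(e,app(nil,e))),g(nil,g(e,app(nil,e)))).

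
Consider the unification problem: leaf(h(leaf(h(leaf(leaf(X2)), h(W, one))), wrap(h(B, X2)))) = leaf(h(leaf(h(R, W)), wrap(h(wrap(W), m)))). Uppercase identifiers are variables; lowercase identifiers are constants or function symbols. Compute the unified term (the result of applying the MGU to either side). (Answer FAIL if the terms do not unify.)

Decompose leaf/1: h(leaf(h(leaf(leaf(X2)), h(W, one))), wrap(h(B, X2))) = h(leaf(h(R, W)), wrap(h(wrap(W), m))).
Decompose h/2: leaf(h(leaf(leaf(X2)), h(W, one))) = leaf(h(R, W)),  wrap(h(B, X2)) = wrap(h(wrap(W), m)).
Decompose leaf/1: h(leaf(leaf(X2)), h(W, one)) = h(R, W).
Decompose h/2: leaf(leaf(X2)) = R,  h(W, one) = W.
Bind R := leaf(leaf(X2)); no other remaining equation mentions R.
Occurs check fails: W occurs in h(W, one); the equation W = h(W, one) has no finite solution.

FAIL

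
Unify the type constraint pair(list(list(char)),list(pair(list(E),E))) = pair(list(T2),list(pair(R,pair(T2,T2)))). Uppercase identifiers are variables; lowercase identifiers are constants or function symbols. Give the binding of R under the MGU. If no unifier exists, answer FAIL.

Decompose pair/2: list(list(char)) = list(T2),  list(pair(list(E),E)) = list(pair(R,pair(T2,T2))).
Decompose list/1: list(char) = T2.
Bind T2 := list(char); substituting into the remaining equation gives: list(pair(list(E),E)) = list(pair(R,pair(list(char),list(char)))).
Decompose list/1: pair(list(E),E) = pair(R,pair(list(char),list(char))).
Decompose pair/2: list(E) = R,  E = pair(list(char),list(char)).
Bind R := list(E); no other remaining equation mentions R.
Bind E := pair(list(char),list(char)). Substituting into the earlier binding gives R := list(pair(list(char),list(char))).
MGU = { T2 := list(char), R := list(pair(list(char),list(char))), E := pair(list(char),list(char)) }, so R := list(pair(list(char),list(char))).

list(pair(list(char),list(char)))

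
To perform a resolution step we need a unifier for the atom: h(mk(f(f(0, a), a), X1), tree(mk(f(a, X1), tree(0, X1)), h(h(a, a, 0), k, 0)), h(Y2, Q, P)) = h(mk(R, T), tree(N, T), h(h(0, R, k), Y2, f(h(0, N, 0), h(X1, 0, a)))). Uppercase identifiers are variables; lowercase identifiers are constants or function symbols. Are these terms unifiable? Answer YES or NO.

Decompose h/3: mk(f(f(0, a), a), X1) = mk(R, T),  tree(mk(f(a, X1), tree(0, X1)), h(h(a, a, 0), k, 0)) = tree(N, T),  h(Y2, Q, P) = h(h(0, R, k), Y2, f(h(0, N, 0), h(X1, 0, a))).
Decompose mk/2: f(f(0, a), a) = R,  X1 = T.
Bind R := f(f(0, a), a); substituting into the one remaining equation that mentions R gives: h(Y2, Q, P) = h(h(0, f(f(0, a), a), k), Y2, f(h(0, N, 0), h(X1, 0, a))).
Bind X1 := T; substituting into the remaining equations gives: tree(mk(f(a, T), tree(0, T)), h(h(a, a, 0), k, 0)) = tree(N, T),  h(Y2, Q, P) = h(h(0, f(f(0, a), a), k), Y2, f(h(0, N, 0), h(T, 0, a))).
Decompose tree/2: mk(f(a, T), tree(0, T)) = N,  h(h(a, a, 0), k, 0) = T.
Bind N := mk(f(a, T), tree(0, T)); substituting into the one remaining equation that mentions N gives: h(Y2, Q, P) = h(h(0, f(f(0, a), a), k), Y2, f(h(0, mk(f(a, T), tree(0, T)), 0), h(T, 0, a))).
Bind T := h(h(a, a, 0), k, 0); substituting into the remaining equation gives: h(Y2, Q, P) = h(h(0, f(f(0, a), a), k), Y2, f(h(0, mk(f(a, h(h(a, a, 0), k, 0)), tree(0, h(h(a, a, 0), k, 0))), 0), h(h(h(a, a, 0), k, 0), 0, a))). Substituting into the earlier bindings gives X1 := h(h(a, a, 0), k, 0), N := mk(f(a, h(h(a, a, 0), k, 0)), tree(0, h(h(a, a, 0), k, 0))).
Decompose h/3: Y2 = h(0, f(f(0, a), a), k),  Q = Y2,  P = f(h(0, mk(f(a, h(h(a, a, 0), k, 0)), tree(0, h(h(a, a, 0), k, 0))), 0), h(h(h(a, a, 0), k, 0), 0, a)).
Bind Y2 := h(0, f(f(0, a), a), k); substituting into the one remaining equation that mentions Y2 gives: Q = h(0, f(f(0, a), a), k).
Bind Q := h(0, f(f(0, a), a), k); no other remaining equation mentions Q.
Bind P := f(h(0, mk(f(a, h(h(a, a, 0), k, 0)), tree(0, h(h(a, a, 0), k, 0))), 0), h(h(h(a, a, 0), k, 0), 0, a)).
No equations remain and no clash or occurs-check failure arose, so a unifier exists.

YES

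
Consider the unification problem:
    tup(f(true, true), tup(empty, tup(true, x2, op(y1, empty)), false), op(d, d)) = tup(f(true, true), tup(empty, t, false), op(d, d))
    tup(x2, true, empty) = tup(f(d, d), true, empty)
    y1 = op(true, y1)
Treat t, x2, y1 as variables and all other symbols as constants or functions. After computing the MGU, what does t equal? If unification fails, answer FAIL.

Decompose tup/3: f(true, true) = f(true, true),  tup(empty, tup(true, x2, op(y1, empty)), false) = tup(empty, t, false),  op(d, d) = op(d, d).
Delete trivial equation f(true, true) = f(true, true).
Decompose tup/3: empty = empty,  tup(true, x2, op(y1, empty)) = t,  false = false.
Delete trivial equation empty = empty.
Bind t := tup(true, x2, op(y1, empty)); no other remaining equation mentions t.
Delete trivial equation false = false.
Delete trivial equation op(d, d) = op(d, d).
Decompose tup/3: x2 = f(d, d),  true = true,  empty = empty.
Bind x2 := f(d, d); no other remaining equation mentions x2. Substituting into the earlier binding gives t := tup(true, f(d, d), op(y1, empty)).
Delete trivial equation true = true.
Delete trivial equation empty = empty.
Occurs check fails: y1 occurs in op(true, y1); the equation y1 = op(true, y1) has no finite solution.

FAIL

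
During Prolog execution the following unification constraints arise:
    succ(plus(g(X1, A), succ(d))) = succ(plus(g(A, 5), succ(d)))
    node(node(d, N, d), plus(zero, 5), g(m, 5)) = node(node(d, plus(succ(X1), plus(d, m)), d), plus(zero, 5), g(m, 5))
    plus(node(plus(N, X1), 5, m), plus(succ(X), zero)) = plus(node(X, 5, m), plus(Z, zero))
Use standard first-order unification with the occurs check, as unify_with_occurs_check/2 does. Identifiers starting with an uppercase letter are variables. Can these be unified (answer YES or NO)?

Decompose succ/1: plus(g(X1, A), succ(d)) = plus(g(A, 5), succ(d)).
Decompose plus/2: g(X1, A) = g(A, 5),  succ(d) = succ(d).
Decompose g/2: X1 = A,  A = 5.
Bind X1 := A; substituting into the 2 remaining equations that mention X1 gives: node(node(d, N, d), plus(zero, 5), g(m, 5)) = node(node(d, plus(succ(A), plus(d, m)), d), plus(zero, 5), g(m, 5)),  plus(node(plus(N, A), 5, m), plus(succ(X), zero)) = plus(node(X, 5, m), plus(Z, zero)).
Bind A := 5; substituting into the 2 remaining equations that mention A gives: node(node(d, N, d), plus(zero, 5), g(m, 5)) = node(node(d, plus(succ(5), plus(d, m)), d), plus(zero, 5), g(m, 5)),  plus(node(plus(N, 5), 5, m), plus(succ(X), zero)) = plus(node(X, 5, m), plus(Z, zero)). Substituting into the earlier binding gives X1 := 5.
Delete trivial equation succ(d) = succ(d).
Decompose node/3: node(d, N, d) = node(d, plus(succ(5), plus(d, m)), d),  plus(zero, 5) = plus(zero, 5),  g(m, 5) = g(m, 5).
Decompose node/3: d = d,  N = plus(succ(5), plus(d, m)),  d = d.
Delete trivial equation d = d.
Bind N := plus(succ(5), plus(d, m)); substituting into the one remaining equation that mentions N gives: plus(node(plus(plus(succ(5), plus(d, m)), 5), 5, m), plus(succ(X), zero)) = plus(node(X, 5, m), plus(Z, zero)).
Delete trivial equation d = d.
Delete trivial equation plus(zero, 5) = plus(zero, 5).
Delete trivial equation g(m, 5) = g(m, 5).
Decompose plus/2: node(plus(plus(succ(5), plus(d, m)), 5), 5, m) = node(X, 5, m),  plus(succ(X), zero) = plus(Z, zero).
Decompose node/3: plus(plus(succ(5), plus(d, m)), 5) = X,  5 = 5,  m = m.
Bind X := plus(plus(succ(5), plus(d, m)), 5); substituting into the one remaining equation that mentions X gives: plus(succ(plus(plus(succ(5), plus(d, m)), 5)), zero) = plus(Z, zero).
Delete trivial equation 5 = 5.
Delete trivial equation m = m.
Decompose plus/2: succ(plus(plus(succ(5), plus(d, m)), 5)) = Z,  zero = zero.
Bind Z := succ(plus(plus(succ(5), plus(d, m)), 5)); no other remaining equation mentions Z.
Delete trivial equation zero = zero.
No equations remain and no clash or occurs-check failure arose, so a unifier exists.

YES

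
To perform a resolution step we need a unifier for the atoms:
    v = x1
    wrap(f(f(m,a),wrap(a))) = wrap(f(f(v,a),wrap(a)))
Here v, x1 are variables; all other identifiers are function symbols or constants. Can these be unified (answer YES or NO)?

YES

Bind v := x1; substituting into the remaining equation gives: wrap(f(f(m,a),wrap(a))) = wrap(f(f(x1,a),wrap(a))).
Decompose wrap/1: f(f(m,a),wrap(a)) = f(f(x1,a),wrap(a)).
Decompose f/2: f(m,a) = f(x1,a),  wrap(a) = wrap(a).
Decompose f/2: m = x1,  a = a.
Bind x1 := m; no other remaining equation mentions x1. Substituting into the earlier binding gives v := m.
Delete trivial equation a = a.
Delete trivial equation wrap(a) = wrap(a).
No equations remain and no clash or occurs-check failure arose, so a unifier exists.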